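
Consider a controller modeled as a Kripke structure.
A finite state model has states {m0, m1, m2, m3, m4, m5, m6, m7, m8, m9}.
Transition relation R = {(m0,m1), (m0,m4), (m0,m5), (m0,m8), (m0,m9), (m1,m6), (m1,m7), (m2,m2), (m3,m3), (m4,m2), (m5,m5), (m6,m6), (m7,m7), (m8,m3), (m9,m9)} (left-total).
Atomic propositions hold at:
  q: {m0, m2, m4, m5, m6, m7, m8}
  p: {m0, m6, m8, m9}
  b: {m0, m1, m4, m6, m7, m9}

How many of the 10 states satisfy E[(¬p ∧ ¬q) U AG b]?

Sat(¬p) = {m1, m2, m3, m4, m5, m7}
Sat(¬q) = {m1, m3, m9}
Sat(¬p ∧ ¬q) = {m1, m3}
AG b: greatest fixpoint, start Z0 = {m0, m1, m4, m6, m7, m9}, keep only states in Sat with every successor in Z. Z1 = {m1, m6, m7, m9}; fixed.
Sat(AG b) = {m1, m6, m7, m9}
E[(¬p ∧ ¬q) U AG b]: least fixpoint, start Z0 = Sat(AG b) = {m1, m6, m7, m9}, add states in Sat(¬p ∧ ¬q) with some successor in Z. Already a fixed point.
Sat(E[(¬p ∧ ¬q) U AG b]) = {m1, m6, m7, m9}
|Sat(E[(¬p ∧ ¬q) U AG b])| = |{m1, m6, m7, m9}| = 4.

4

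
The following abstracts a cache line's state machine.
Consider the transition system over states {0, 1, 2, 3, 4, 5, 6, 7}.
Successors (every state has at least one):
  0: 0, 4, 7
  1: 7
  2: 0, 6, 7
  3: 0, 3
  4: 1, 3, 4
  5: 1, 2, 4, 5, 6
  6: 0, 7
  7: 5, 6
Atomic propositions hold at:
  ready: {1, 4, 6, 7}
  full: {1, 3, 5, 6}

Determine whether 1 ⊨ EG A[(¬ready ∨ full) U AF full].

Sat(¬ready) = {0, 2, 3, 5}
Sat(¬ready ∨ full) = {0, 1, 2, 3, 5, 6}
AF full: least fixpoint, start Z0 = {1, 3, 5, 6}, add states with every successor in Z. Z1 = {1, 3, 5, 6, 7}; fixed.
Sat(AF full) = {1, 3, 5, 6, 7}
A[(¬ready ∨ full) U AF full]: least fixpoint, start Z0 = Sat(AF full) = {1, 3, 5, 6, 7}, add states in Sat(¬ready ∨ full) with every successor in Z. Already a fixed point.
Sat(A[(¬ready ∨ full) U AF full]) = {1, 3, 5, 6, 7}
EG A[(¬ready ∨ full) U AF full]: greatest fixpoint, start Z0 = {1, 3, 5, 6, 7}, keep only states in Sat with some successor in Z. Already a fixed point.
Sat(EG A[(¬ready ∨ full) U AF full]) = {1, 3, 5, 6, 7}
1 ∈ Sat(EG A[(¬ready ∨ full) U AF full]) = {1, 3, 5, 6, 7}, so the formula holds at 1.

Yes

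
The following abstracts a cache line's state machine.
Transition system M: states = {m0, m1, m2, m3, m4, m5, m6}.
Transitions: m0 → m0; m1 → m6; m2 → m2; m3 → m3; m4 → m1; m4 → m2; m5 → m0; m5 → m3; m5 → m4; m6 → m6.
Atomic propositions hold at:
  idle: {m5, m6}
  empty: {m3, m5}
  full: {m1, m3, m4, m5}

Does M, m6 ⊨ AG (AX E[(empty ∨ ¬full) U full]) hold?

No

Sat(¬full) = {m0, m2, m6}
Sat(empty ∨ ¬full) = {m0, m2, m3, m5, m6}
E[(empty ∨ ¬full) U full]: least fixpoint, start Z0 = Sat(full) = {m1, m3, m4, m5}, add states in Sat(empty ∨ ¬full) with some successor in Z. Already a fixed point.
Sat(E[(empty ∨ ¬full) U full]) = {m1, m3, m4, m5}
Sat(AX E[(empty ∨ ¬full) U full]) = {s : every successor in {m1, m3, m4, m5}} = {m3}
AG (AX E[(empty ∨ ¬full) U full]): greatest fixpoint, start Z0 = {m3}, keep only states in Sat with every successor in Z. Already a fixed point.
Sat(AG (AX E[(empty ∨ ¬full) U full])) = {m3}
m6 ∉ Sat(AG (AX E[(empty ∨ ¬full) U full])) = {m3}, so the formula does not hold at m6.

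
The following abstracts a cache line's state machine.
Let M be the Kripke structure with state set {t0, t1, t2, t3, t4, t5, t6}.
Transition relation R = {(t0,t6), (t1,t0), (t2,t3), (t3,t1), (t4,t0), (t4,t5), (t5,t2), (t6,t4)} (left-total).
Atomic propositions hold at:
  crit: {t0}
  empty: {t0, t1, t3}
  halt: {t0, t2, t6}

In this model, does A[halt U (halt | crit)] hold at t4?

Sat(halt | crit) = {t0, t2, t6}
A[halt U (halt | crit)]: least fixpoint, start Z0 = Sat((halt | crit)) = {t0, t2, t6}, add states in Sat(halt) with every successor in Z. Already a fixed point.
Sat(A[halt U (halt | crit)]) = {t0, t2, t6}
t4 ∉ Sat(A[halt U (halt | crit)]) = {t0, t2, t6}, so the formula does not hold at t4.

No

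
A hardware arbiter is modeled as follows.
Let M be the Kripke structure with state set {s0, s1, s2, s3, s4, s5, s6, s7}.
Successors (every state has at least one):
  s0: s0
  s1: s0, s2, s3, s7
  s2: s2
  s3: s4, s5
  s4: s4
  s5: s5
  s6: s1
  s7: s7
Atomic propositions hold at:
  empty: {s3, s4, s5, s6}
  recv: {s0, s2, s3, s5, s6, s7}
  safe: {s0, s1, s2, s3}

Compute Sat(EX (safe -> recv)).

{s0, s1, s2, s3, s4, s5, s7}

Sat(safe -> recv) = {s0, s2, s3, s4, s5, s6, s7}
Sat(EX (safe -> recv)) = {s : some successor in {s0, s2, s3, s4, s5, s6, s7}} = {s0, s1, s2, s3, s4, s5, s7}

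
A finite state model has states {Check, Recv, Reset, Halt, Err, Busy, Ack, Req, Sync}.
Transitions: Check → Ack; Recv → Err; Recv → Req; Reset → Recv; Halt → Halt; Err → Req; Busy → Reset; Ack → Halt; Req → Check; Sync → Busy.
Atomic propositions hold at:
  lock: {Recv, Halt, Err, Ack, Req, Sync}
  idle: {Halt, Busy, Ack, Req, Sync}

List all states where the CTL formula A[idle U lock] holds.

A[idle U lock]: least fixpoint, start Z0 = Sat(lock) = {Recv, Halt, Err, Ack, Req, Sync}, add states in Sat(idle) with every successor in Z. Already a fixed point.
Sat(A[idle U lock]) = {Recv, Halt, Err, Ack, Req, Sync}

{Recv, Halt, Err, Ack, Req, Sync}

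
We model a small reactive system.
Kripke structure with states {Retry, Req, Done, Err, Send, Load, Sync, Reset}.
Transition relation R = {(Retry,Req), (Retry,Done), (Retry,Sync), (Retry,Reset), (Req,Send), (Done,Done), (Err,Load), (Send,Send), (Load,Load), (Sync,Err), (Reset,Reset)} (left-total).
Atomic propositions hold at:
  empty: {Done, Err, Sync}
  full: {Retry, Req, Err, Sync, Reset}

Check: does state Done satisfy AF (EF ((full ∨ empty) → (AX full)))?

Sat(full ∨ empty) = {Retry, Req, Done, Err, Sync, Reset}
Sat(AX full) = {s : every successor in {Retry, Req, Err, Sync, Reset}} = {Sync, Reset}
Sat((full ∨ empty) → (AX full)) = {Send, Load, Sync, Reset}
EF ((full ∨ empty) → (AX full)): least fixpoint, start Z0 = {Send, Load, Sync, Reset}, add states with some successor in Z. Z1 = {Retry, Req, Err, Send, Load, Sync, Reset}; fixed.
Sat(EF ((full ∨ empty) → (AX full))) = {Retry, Req, Err, Send, Load, Sync, Reset}
AF (EF ((full ∨ empty) → (AX full))): least fixpoint, start Z0 = {Retry, Req, Err, Send, Load, Sync, Reset}, add states with every successor in Z. Already a fixed point.
Sat(AF (EF ((full ∨ empty) → (AX full)))) = {Retry, Req, Err, Send, Load, Sync, Reset}
Done ∉ Sat(AF (EF ((full ∨ empty) → (AX full)))) = {Retry, Req, Err, Send, Load, Sync, Reset}, so the formula does not hold at Done.

No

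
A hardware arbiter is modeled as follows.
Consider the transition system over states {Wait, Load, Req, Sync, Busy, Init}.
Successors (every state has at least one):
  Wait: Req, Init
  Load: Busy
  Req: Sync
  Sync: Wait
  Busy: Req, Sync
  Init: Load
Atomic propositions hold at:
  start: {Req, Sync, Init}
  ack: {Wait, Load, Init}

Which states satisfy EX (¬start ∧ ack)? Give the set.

Sat(¬start) = {Wait, Load, Busy}
Sat(¬start ∧ ack) = {Wait, Load}
Sat(EX (¬start ∧ ack)) = {s : some successor in {Wait, Load}} = {Sync, Init}

{Sync, Init}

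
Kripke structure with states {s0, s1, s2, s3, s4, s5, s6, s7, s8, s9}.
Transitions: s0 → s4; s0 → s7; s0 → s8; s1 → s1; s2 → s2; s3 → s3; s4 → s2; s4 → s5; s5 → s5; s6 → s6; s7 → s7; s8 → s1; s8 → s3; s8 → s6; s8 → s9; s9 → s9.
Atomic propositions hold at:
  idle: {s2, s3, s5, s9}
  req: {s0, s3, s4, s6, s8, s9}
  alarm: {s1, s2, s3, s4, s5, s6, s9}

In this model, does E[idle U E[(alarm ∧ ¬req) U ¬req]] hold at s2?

Yes

Sat(¬req) = {s1, s2, s5, s7}
Sat(alarm ∧ ¬req) = {s1, s2, s5}
E[(alarm ∧ ¬req) U ¬req]: least fixpoint, start Z0 = Sat(¬req) = {s1, s2, s5, s7}, add states in Sat(alarm ∧ ¬req) with some successor in Z. Already a fixed point.
Sat(E[(alarm ∧ ¬req) U ¬req]) = {s1, s2, s5, s7}
E[idle U E[(alarm ∧ ¬req) U ¬req]]: least fixpoint, start Z0 = Sat(E[(alarm ∧ ¬req) U ¬req]) = {s1, s2, s5, s7}, add states in Sat(idle) with some successor in Z. Already a fixed point.
Sat(E[idle U E[(alarm ∧ ¬req) U ¬req]]) = {s1, s2, s5, s7}
s2 ∈ Sat(E[idle U E[(alarm ∧ ¬req) U ¬req]]) = {s1, s2, s5, s7}, so the formula holds at s2.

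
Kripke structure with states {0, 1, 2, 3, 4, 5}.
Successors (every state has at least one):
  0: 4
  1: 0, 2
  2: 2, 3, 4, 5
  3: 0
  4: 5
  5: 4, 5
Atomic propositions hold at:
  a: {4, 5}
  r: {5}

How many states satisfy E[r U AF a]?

4

AF a: least fixpoint, start Z0 = {4, 5}, add states with every successor in Z. Z1 = {0, 4, 5}; Z2 = {0, 3, 4, 5}; fixed.
Sat(AF a) = {0, 3, 4, 5}
E[r U AF a]: least fixpoint, start Z0 = Sat(AF a) = {0, 3, 4, 5}, add states in Sat(r) with some successor in Z. Already a fixed point.
Sat(E[r U AF a]) = {0, 3, 4, 5}
|Sat(E[r U AF a])| = |{0, 3, 4, 5}| = 4.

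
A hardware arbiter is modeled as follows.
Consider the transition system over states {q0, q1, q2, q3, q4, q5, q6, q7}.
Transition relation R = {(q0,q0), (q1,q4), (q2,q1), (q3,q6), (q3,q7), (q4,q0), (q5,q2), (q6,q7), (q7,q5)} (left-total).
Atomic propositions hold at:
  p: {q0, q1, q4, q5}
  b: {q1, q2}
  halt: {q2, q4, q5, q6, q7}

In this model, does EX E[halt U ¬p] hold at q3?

Yes

Sat(¬p) = {q2, q3, q6, q7}
E[halt U ¬p]: least fixpoint, start Z0 = Sat(¬p) = {q2, q3, q6, q7}, add states in Sat(halt) with some successor in Z. Z1 = {q2, q3, q5, q6, q7}; fixed.
Sat(E[halt U ¬p]) = {q2, q3, q5, q6, q7}
Sat(EX E[halt U ¬p]) = {s : some successor in {q2, q3, q5, q6, q7}} = {q3, q5, q6, q7}
q3 ∈ Sat(EX E[halt U ¬p]) = {q3, q5, q6, q7}, so the formula holds at q3.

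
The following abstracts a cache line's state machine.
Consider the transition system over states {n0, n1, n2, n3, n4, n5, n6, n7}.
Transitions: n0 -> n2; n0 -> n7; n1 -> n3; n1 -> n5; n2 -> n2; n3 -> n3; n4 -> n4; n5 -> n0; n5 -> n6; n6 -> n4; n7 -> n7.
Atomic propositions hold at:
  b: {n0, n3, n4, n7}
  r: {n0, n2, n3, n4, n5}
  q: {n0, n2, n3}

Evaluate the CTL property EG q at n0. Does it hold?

EG q: greatest fixpoint, start Z0 = {n0, n2, n3}, keep only states in Sat with some successor in Z. Already a fixed point.
Sat(EG q) = {n0, n2, n3}
n0 ∈ Sat(EG q) = {n0, n2, n3}, so the formula holds at n0.

Yes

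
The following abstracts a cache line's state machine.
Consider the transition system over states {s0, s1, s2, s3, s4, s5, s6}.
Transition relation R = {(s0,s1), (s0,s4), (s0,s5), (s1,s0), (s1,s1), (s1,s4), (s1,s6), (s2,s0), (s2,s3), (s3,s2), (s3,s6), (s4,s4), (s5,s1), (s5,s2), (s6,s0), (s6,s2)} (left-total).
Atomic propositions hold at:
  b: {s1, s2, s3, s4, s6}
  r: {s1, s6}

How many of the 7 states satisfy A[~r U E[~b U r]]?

4

Sat(~r) = {s0, s2, s3, s4, s5}
Sat(~b) = {s0, s5}
E[~b U r]: least fixpoint, start Z0 = Sat(r) = {s1, s6}, add states in Sat(~b) with some successor in Z. Z1 = {s0, s1, s5, s6}; fixed.
Sat(E[~b U r]) = {s0, s1, s5, s6}
A[~r U E[~b U r]]: least fixpoint, start Z0 = Sat(E[~b U r]) = {s0, s1, s5, s6}, add states in Sat(~r) with every successor in Z. Already a fixed point.
Sat(A[~r U E[~b U r]]) = {s0, s1, s5, s6}
|Sat(A[~r U E[~b U r]])| = |{s0, s1, s5, s6}| = 4.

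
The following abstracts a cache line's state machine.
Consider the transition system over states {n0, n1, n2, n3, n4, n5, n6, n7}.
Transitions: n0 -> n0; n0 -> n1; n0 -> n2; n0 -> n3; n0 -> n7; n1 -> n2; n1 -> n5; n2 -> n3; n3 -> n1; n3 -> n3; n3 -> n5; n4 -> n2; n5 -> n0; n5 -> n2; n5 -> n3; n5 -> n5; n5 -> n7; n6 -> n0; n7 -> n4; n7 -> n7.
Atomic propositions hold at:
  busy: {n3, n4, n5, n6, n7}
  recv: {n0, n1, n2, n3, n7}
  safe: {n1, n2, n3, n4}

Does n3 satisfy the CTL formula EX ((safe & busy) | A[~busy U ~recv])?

Sat(safe & busy) = {n3, n4}
Sat(~busy) = {n0, n1, n2}
Sat(~recv) = {n4, n5, n6}
A[~busy U ~recv]: least fixpoint, start Z0 = Sat(~recv) = {n4, n5, n6}, add states in Sat(~busy) with every successor in Z. Already a fixed point.
Sat(A[~busy U ~recv]) = {n4, n5, n6}
Sat((safe & busy) | A[~busy U ~recv]) = {n3, n4, n5, n6}
Sat(EX ((safe & busy) | A[~busy U ~recv])) = {s : some successor in {n3, n4, n5, n6}} = {n0, n1, n2, n3, n5, n7}
n3 ∈ Sat(EX ((safe & busy) | A[~busy U ~recv])) = {n0, n1, n2, n3, n5, n7}, so the formula holds at n3.

Yes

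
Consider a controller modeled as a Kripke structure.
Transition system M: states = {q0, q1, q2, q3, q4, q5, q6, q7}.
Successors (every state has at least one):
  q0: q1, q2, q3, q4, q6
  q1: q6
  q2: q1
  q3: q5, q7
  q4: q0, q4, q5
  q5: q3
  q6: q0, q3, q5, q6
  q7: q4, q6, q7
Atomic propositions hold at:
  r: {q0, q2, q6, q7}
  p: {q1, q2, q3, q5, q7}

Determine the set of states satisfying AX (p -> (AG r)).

AG r: greatest fixpoint, start Z0 = {q0, q2, q6, q7}, keep only states in Sat with every successor in Z. Z1 = ∅; fixed.
Sat(AG r) = ∅
Sat(p -> (AG r)) = {q0, q4, q6}
Sat(AX (p -> (AG r))) = {s : every successor in {q0, q4, q6}} = {q1}

{q1}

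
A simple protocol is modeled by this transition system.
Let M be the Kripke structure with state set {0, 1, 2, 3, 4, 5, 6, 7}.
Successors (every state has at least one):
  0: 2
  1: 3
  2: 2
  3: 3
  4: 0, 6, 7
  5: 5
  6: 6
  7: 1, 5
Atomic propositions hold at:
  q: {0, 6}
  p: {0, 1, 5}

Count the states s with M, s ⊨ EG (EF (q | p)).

Sat(q | p) = {0, 1, 5, 6}
EF (q | p): least fixpoint, start Z0 = {0, 1, 5, 6}, add states with some successor in Z. Z1 = {0, 1, 4, 5, 6, 7}; fixed.
Sat(EF (q | p)) = {0, 1, 4, 5, 6, 7}
EG (EF (q | p)): greatest fixpoint, start Z0 = {0, 1, 4, 5, 6, 7}, keep only states in Sat with some successor in Z. Z1 = {4, 5, 6, 7}; fixed.
Sat(EG (EF (q | p))) = {4, 5, 6, 7}
|Sat(EG (EF (q | p)))| = |{4, 5, 6, 7}| = 4.

4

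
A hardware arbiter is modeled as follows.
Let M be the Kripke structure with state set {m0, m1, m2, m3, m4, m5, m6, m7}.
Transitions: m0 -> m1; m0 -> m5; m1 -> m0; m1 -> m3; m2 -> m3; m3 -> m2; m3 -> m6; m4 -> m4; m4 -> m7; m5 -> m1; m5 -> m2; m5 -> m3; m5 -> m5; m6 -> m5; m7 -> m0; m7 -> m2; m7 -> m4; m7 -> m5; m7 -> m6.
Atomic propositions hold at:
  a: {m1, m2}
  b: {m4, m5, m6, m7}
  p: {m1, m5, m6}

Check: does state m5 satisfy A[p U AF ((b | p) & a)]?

No

Sat(b | p) = {m1, m4, m5, m6, m7}
Sat((b | p) & a) = {m1}
AF ((b | p) & a): least fixpoint, start Z0 = {m1}, add states with every successor in Z. Already a fixed point.
Sat(AF ((b | p) & a)) = {m1}
A[p U AF ((b | p) & a)]: least fixpoint, start Z0 = Sat(AF ((b | p) & a)) = {m1}, add states in Sat(p) with every successor in Z. Already a fixed point.
Sat(A[p U AF ((b | p) & a)]) = {m1}
m5 ∉ Sat(A[p U AF ((b | p) & a)]) = {m1}, so the formula does not hold at m5.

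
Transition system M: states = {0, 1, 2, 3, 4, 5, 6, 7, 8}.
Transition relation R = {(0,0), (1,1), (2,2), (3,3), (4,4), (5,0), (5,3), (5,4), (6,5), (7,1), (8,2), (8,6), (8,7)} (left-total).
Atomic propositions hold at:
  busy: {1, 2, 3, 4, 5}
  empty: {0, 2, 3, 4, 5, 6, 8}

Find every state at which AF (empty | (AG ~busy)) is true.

Sat(~busy) = {0, 6, 7, 8}
AG ~busy: greatest fixpoint, start Z0 = {0, 6, 7, 8}, keep only states in Sat with every successor in Z. Z1 = {0}; fixed.
Sat(AG ~busy) = {0}
Sat(empty | (AG ~busy)) = {0, 2, 3, 4, 5, 6, 8}
AF (empty | (AG ~busy)): least fixpoint, start Z0 = {0, 2, 3, 4, 5, 6, 8}, add states with every successor in Z. Already a fixed point.
Sat(AF (empty | (AG ~busy))) = {0, 2, 3, 4, 5, 6, 8}

{0, 2, 3, 4, 5, 6, 8}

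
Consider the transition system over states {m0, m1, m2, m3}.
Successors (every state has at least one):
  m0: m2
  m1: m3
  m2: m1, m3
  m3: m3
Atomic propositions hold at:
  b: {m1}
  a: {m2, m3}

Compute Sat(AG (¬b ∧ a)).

{m3}

Sat(¬b) = {m0, m2, m3}
Sat(¬b ∧ a) = {m2, m3}
AG (¬b ∧ a): greatest fixpoint, start Z0 = {m2, m3}, keep only states in Sat with every successor in Z. Z1 = {m3}; fixed.
Sat(AG (¬b ∧ a)) = {m3}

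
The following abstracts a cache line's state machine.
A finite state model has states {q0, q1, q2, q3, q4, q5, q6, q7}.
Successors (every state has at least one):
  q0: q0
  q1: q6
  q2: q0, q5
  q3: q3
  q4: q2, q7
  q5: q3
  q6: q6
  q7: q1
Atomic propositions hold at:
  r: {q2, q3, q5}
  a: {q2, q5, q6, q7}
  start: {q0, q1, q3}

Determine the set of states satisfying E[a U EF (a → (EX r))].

{q0, q1, q2, q3, q4, q5, q7}

Sat(EX r) = {s : some successor in {q2, q3, q5}} = {q2, q3, q4, q5}
Sat(a → (EX r)) = {q0, q1, q2, q3, q4, q5}
EF (a → (EX r)): least fixpoint, start Z0 = {q0, q1, q2, q3, q4, q5}, add states with some successor in Z. Z1 = {q0, q1, q2, q3, q4, q5, q7}; fixed.
Sat(EF (a → (EX r))) = {q0, q1, q2, q3, q4, q5, q7}
E[a U EF (a → (EX r))]: least fixpoint, start Z0 = Sat(EF (a → (EX r))) = {q0, q1, q2, q3, q4, q5, q7}, add states in Sat(a) with some successor in Z. Already a fixed point.
Sat(E[a U EF (a → (EX r))]) = {q0, q1, q2, q3, q4, q5, q7}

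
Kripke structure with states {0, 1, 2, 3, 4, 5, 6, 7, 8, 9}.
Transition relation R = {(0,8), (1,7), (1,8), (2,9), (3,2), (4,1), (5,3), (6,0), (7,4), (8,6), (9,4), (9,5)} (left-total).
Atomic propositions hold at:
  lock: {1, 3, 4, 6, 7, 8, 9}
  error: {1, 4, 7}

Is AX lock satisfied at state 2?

Sat(AX lock) = {s : every successor in {1, 3, 4, 6, 7, 8, 9}} = {0, 1, 2, 4, 5, 7, 8}
2 ∈ Sat(AX lock) = {0, 1, 2, 4, 5, 7, 8}, so the formula holds at 2.

Yes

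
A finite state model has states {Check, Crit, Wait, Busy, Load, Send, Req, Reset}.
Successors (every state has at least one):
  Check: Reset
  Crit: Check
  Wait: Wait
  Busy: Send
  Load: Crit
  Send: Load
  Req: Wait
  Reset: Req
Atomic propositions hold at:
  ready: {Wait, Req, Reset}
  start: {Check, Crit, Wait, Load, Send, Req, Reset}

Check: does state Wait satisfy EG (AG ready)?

AG ready: greatest fixpoint, start Z0 = {Wait, Req, Reset}, keep only states in Sat with every successor in Z. Already a fixed point.
Sat(AG ready) = {Wait, Req, Reset}
EG (AG ready): greatest fixpoint, start Z0 = {Wait, Req, Reset}, keep only states in Sat with some successor in Z. Already a fixed point.
Sat(EG (AG ready)) = {Wait, Req, Reset}
Wait ∈ Sat(EG (AG ready)) = {Wait, Req, Reset}, so the formula holds at Wait.

Yes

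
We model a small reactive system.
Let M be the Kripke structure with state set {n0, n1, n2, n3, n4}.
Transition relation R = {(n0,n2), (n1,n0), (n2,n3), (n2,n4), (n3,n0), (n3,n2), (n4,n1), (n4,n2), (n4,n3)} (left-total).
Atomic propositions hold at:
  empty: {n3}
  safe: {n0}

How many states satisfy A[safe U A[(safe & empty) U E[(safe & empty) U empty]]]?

1

Sat(safe & empty) = ∅
E[(safe & empty) U empty]: least fixpoint, start Z0 = Sat(empty) = {n3}, add states in Sat(safe & empty) with some successor in Z. Already a fixed point.
Sat(E[(safe & empty) U empty]) = {n3}
A[(safe & empty) U E[(safe & empty) U empty]]: least fixpoint, start Z0 = Sat(E[(safe & empty) U empty]) = {n3}, add states in Sat(safe & empty) with every successor in Z. Already a fixed point.
Sat(A[(safe & empty) U E[(safe & empty) U empty]]) = {n3}
A[safe U A[(safe & empty) U E[(safe & empty) U empty]]]: least fixpoint, start Z0 = Sat(A[(safe & empty) U E[(safe & empty) U empty]]) = {n3}, add states in Sat(safe) with every successor in Z. Already a fixed point.
Sat(A[safe U A[(safe & empty) U E[(safe & empty) U empty]]]) = {n3}
|Sat(A[safe U A[(safe & empty) U E[(safe & empty) U empty]]])| = |{n3}| = 1.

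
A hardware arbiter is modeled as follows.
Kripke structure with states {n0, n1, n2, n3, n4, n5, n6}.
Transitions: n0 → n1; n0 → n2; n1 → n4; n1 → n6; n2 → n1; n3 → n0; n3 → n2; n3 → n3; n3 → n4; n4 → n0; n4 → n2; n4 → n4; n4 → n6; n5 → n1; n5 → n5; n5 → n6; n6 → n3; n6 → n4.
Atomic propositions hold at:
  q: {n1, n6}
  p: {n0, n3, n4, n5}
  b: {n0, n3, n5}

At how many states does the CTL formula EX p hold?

5

Sat(EX p) = {s : some successor in {n0, n3, n4, n5}} = {n1, n3, n4, n5, n6}
|Sat(EX p)| = |{n1, n3, n4, n5, n6}| = 5.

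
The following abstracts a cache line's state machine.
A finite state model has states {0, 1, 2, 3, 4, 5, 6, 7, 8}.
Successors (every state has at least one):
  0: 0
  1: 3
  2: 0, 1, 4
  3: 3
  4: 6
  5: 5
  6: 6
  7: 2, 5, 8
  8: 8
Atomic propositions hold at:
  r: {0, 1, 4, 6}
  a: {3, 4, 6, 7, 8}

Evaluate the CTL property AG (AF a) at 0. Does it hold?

AF a: least fixpoint, start Z0 = {3, 4, 6, 7, 8}, add states with every successor in Z. Z1 = {1, 3, 4, 6, 7, 8}; fixed.
Sat(AF a) = {1, 3, 4, 6, 7, 8}
AG (AF a): greatest fixpoint, start Z0 = {1, 3, 4, 6, 7, 8}, keep only states in Sat with every successor in Z. Z1 = {1, 3, 4, 6, 8}; fixed.
Sat(AG (AF a)) = {1, 3, 4, 6, 8}
0 ∉ Sat(AG (AF a)) = {1, 3, 4, 6, 8}, so the formula does not hold at 0.

No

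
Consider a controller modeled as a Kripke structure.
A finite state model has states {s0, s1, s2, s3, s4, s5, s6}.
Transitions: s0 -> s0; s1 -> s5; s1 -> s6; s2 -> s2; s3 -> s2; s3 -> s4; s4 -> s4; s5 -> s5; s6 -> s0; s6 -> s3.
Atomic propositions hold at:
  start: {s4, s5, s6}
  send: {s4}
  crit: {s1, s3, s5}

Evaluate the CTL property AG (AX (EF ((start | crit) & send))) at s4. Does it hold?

Yes

Sat(start | crit) = {s1, s3, s4, s5, s6}
Sat((start | crit) & send) = {s4}
EF ((start | crit) & send): least fixpoint, start Z0 = {s4}, add states with some successor in Z. Z1 = {s3, s4}; Z2 = {s3, s4, s6}; Z3 = {s1, s3, s4, s6}; fixed.
Sat(EF ((start | crit) & send)) = {s1, s3, s4, s6}
Sat(AX (EF ((start | crit) & send))) = {s : every successor in {s1, s3, s4, s6}} = {s4}
AG (AX (EF ((start | crit) & send))): greatest fixpoint, start Z0 = {s4}, keep only states in Sat with every successor in Z. Already a fixed point.
Sat(AG (AX (EF ((start | crit) & send)))) = {s4}
s4 ∈ Sat(AG (AX (EF ((start | crit) & send)))) = {s4}, so the formula holds at s4.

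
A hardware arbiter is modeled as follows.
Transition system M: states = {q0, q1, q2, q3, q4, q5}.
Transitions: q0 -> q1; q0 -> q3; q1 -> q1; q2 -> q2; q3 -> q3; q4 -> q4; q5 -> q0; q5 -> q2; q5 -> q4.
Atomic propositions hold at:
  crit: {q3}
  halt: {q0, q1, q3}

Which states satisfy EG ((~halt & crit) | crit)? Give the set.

Sat(~halt) = {q2, q4, q5}
Sat(~halt & crit) = ∅
Sat((~halt & crit) | crit) = {q3}
EG ((~halt & crit) | crit): greatest fixpoint, start Z0 = {q3}, keep only states in Sat with some successor in Z. Already a fixed point.
Sat(EG ((~halt & crit) | crit)) = {q3}

{q3}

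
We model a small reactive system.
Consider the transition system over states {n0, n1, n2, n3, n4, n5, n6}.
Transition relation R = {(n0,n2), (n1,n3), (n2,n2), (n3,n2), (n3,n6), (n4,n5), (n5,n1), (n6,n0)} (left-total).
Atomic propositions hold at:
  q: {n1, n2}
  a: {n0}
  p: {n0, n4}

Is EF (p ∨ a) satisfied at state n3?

Sat(p ∨ a) = {n0, n4}
EF (p ∨ a): least fixpoint, start Z0 = {n0, n4}, add states with some successor in Z. Z1 = {n0, n4, n6}; Z2 = {n0, n3, n4, n6}; Z3 = {n0, n1, n3, n4, n6}; Z4 = {n0, n1, n3, n4, n5, n6}; fixed.
Sat(EF (p ∨ a)) = {n0, n1, n3, n4, n5, n6}
n3 ∈ Sat(EF (p ∨ a)) = {n0, n1, n3, n4, n5, n6}, so the formula holds at n3.

Yes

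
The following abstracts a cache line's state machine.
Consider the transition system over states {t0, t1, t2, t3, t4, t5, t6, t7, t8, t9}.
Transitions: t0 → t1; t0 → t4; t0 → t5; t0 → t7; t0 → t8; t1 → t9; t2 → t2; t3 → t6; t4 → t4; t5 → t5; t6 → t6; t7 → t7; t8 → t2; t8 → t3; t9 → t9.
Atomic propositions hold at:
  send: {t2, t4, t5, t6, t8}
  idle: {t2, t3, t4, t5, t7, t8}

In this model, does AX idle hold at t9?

Sat(AX idle) = {s : every successor in {t2, t3, t4, t5, t7, t8}} = {t2, t4, t5, t7, t8}
t9 ∉ Sat(AX idle) = {t2, t4, t5, t7, t8}, so the formula does not hold at t9.

No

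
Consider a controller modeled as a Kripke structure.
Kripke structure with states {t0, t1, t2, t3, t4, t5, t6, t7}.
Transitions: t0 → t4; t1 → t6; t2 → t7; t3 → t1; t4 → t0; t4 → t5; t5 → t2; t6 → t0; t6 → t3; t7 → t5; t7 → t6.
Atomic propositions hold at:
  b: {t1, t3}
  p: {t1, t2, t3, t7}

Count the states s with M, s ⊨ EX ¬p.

5

Sat(¬p) = {t0, t4, t5, t6}
Sat(EX ¬p) = {s : some successor in {t0, t4, t5, t6}} = {t0, t1, t4, t6, t7}
|Sat(EX ¬p)| = |{t0, t1, t4, t6, t7}| = 5.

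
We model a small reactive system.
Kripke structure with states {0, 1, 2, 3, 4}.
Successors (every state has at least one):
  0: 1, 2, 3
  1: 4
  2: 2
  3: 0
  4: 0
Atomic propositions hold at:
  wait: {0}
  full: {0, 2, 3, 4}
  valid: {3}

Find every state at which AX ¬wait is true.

Sat(¬wait) = {1, 2, 3, 4}
Sat(AX ¬wait) = {s : every successor in {1, 2, 3, 4}} = {0, 1, 2}

{0, 1, 2}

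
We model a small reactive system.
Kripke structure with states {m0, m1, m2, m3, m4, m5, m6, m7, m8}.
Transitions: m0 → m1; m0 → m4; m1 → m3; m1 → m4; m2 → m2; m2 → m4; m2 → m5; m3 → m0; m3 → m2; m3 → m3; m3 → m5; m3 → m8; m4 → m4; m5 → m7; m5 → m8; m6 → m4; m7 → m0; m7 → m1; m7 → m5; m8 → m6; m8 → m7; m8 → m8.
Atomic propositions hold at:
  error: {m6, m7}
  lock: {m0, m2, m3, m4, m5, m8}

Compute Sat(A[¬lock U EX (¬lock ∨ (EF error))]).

{m0, m1, m2, m3, m5, m7, m8}

Sat(¬lock) = {m1, m6, m7}
EF error: least fixpoint, start Z0 = {m6, m7}, add states with some successor in Z. Z1 = {m5, m6, m7, m8}; Z2 = {m2, m3, m5, m6, m7, m8}; Z3 = {m1, m2, m3, m5, m6, m7, m8}; Z4 = {m0, m1, m2, m3, m5, m6, m7, m8}; fixed.
Sat(EF error) = {m0, m1, m2, m3, m5, m6, m7, m8}
Sat(¬lock ∨ (EF error)) = {m0, m1, m2, m3, m5, m6, m7, m8}
Sat(EX (¬lock ∨ (EF error))) = {s : some successor in {m0, m1, m2, m3, m5, m6, m7, m8}} = {m0, m1, m2, m3, m5, m7, m8}
A[¬lock U EX (¬lock ∨ (EF error))]: least fixpoint, start Z0 = Sat(EX (¬lock ∨ (EF error))) = {m0, m1, m2, m3, m5, m7, m8}, add states in Sat(¬lock) with every successor in Z. Already a fixed point.
Sat(A[¬lock U EX (¬lock ∨ (EF error))]) = {m0, m1, m2, m3, m5, m7, m8}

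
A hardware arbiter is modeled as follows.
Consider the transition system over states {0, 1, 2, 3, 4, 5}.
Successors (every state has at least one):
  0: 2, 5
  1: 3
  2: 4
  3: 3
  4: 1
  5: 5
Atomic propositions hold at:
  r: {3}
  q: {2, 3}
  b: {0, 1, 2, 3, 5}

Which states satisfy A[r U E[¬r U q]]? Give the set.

{0, 1, 2, 3, 4}

Sat(¬r) = {0, 1, 2, 4, 5}
E[¬r U q]: least fixpoint, start Z0 = Sat(q) = {2, 3}, add states in Sat(¬r) with some successor in Z. Z1 = {0, 1, 2, 3}; Z2 = {0, 1, 2, 3, 4}; fixed.
Sat(E[¬r U q]) = {0, 1, 2, 3, 4}
A[r U E[¬r U q]]: least fixpoint, start Z0 = Sat(E[¬r U q]) = {0, 1, 2, 3, 4}, add states in Sat(r) with every successor in Z. Already a fixed point.
Sat(A[r U E[¬r U q]]) = {0, 1, 2, 3, 4}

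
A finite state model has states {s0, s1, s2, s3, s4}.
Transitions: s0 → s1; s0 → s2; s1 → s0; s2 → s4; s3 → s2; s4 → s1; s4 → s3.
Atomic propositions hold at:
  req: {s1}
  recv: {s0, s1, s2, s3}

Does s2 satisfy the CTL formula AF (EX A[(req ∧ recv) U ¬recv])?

Yes

Sat(req ∧ recv) = {s1}
Sat(¬recv) = {s4}
A[(req ∧ recv) U ¬recv]: least fixpoint, start Z0 = Sat(¬recv) = {s4}, add states in Sat(req ∧ recv) with every successor in Z. Already a fixed point.
Sat(A[(req ∧ recv) U ¬recv]) = {s4}
Sat(EX A[(req ∧ recv) U ¬recv]) = {s : some successor in {s4}} = {s2}
AF (EX A[(req ∧ recv) U ¬recv]): least fixpoint, start Z0 = {s2}, add states with every successor in Z. Z1 = {s2, s3}; fixed.
Sat(AF (EX A[(req ∧ recv) U ¬recv])) = {s2, s3}
s2 ∈ Sat(AF (EX A[(req ∧ recv) U ¬recv])) = {s2, s3}, so the formula holds at s2.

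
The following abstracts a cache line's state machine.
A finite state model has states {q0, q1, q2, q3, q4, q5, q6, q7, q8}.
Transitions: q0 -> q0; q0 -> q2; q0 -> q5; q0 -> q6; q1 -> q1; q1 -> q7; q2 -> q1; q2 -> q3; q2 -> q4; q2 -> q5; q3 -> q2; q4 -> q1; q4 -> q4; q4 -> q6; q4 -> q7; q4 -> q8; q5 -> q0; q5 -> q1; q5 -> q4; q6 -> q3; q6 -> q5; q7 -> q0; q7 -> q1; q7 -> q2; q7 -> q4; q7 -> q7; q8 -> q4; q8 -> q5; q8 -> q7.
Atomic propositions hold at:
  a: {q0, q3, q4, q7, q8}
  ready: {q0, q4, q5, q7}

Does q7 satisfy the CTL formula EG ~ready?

No

Sat(~ready) = {q1, q2, q3, q6, q8}
EG ~ready: greatest fixpoint, start Z0 = {q1, q2, q3, q6, q8}, keep only states in Sat with some successor in Z. Z1 = {q1, q2, q3, q6}; fixed.
Sat(EG ~ready) = {q1, q2, q3, q6}
q7 ∉ Sat(EG ~ready) = {q1, q2, q3, q6}, so the formula does not hold at q7.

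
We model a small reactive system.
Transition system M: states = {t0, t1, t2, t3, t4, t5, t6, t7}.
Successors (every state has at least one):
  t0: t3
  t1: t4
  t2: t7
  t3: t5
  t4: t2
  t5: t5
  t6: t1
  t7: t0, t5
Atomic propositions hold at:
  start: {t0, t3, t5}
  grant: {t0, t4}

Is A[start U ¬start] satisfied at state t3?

No

Sat(¬start) = {t1, t2, t4, t6, t7}
A[start U ¬start]: least fixpoint, start Z0 = Sat(¬start) = {t1, t2, t4, t6, t7}, add states in Sat(start) with every successor in Z. Already a fixed point.
Sat(A[start U ¬start]) = {t1, t2, t4, t6, t7}
t3 ∉ Sat(A[start U ¬start]) = {t1, t2, t4, t6, t7}, so the formula does not hold at t3.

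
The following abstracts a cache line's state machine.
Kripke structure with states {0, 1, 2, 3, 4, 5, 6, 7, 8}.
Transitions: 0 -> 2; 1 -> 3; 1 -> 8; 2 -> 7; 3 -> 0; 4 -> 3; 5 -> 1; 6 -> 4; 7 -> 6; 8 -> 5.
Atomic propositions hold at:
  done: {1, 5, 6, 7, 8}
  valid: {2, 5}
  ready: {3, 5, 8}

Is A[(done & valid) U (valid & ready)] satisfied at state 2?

Sat(done & valid) = {5}
Sat(valid & ready) = {5}
A[(done & valid) U (valid & ready)]: least fixpoint, start Z0 = Sat((valid & ready)) = {5}, add states in Sat(done & valid) with every successor in Z. Already a fixed point.
Sat(A[(done & valid) U (valid & ready)]) = {5}
2 ∉ Sat(A[(done & valid) U (valid & ready)]) = {5}, so the formula does not hold at 2.

No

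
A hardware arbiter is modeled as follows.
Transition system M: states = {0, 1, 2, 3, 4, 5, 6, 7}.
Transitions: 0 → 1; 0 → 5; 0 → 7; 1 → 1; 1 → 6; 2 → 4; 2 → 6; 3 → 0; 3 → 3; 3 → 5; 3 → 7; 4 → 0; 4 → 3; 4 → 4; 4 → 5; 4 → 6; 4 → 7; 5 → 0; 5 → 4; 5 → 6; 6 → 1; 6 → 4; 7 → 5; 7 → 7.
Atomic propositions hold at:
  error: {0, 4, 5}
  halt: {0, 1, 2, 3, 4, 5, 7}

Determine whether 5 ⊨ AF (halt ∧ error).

Yes

Sat(halt ∧ error) = {0, 4, 5}
AF (halt ∧ error): least fixpoint, start Z0 = {0, 4, 5}, add states with every successor in Z. Already a fixed point.
Sat(AF (halt ∧ error)) = {0, 4, 5}
5 ∈ Sat(AF (halt ∧ error)) = {0, 4, 5}, so the formula holds at 5.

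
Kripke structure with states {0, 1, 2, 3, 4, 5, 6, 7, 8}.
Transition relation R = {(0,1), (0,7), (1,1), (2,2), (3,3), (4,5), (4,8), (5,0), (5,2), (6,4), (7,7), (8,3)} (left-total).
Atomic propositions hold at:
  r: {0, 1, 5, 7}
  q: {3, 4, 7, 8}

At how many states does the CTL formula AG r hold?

3

AG r: greatest fixpoint, start Z0 = {0, 1, 5, 7}, keep only states in Sat with every successor in Z. Z1 = {0, 1, 7}; fixed.
Sat(AG r) = {0, 1, 7}
|Sat(AG r)| = |{0, 1, 7}| = 3.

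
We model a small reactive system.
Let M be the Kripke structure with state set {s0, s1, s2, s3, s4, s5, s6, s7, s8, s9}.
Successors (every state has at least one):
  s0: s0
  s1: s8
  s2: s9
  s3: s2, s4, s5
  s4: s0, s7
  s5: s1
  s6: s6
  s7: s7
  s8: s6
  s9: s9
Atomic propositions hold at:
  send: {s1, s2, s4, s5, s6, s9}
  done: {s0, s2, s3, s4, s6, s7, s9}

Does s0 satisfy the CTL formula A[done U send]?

No

A[done U send]: least fixpoint, start Z0 = Sat(send) = {s1, s2, s4, s5, s6, s9}, add states in Sat(done) with every successor in Z. Z1 = {s1, s2, s3, s4, s5, s6, s9}; fixed.
Sat(A[done U send]) = {s1, s2, s3, s4, s5, s6, s9}
s0 ∉ Sat(A[done U send]) = {s1, s2, s3, s4, s5, s6, s9}, so the formula does not hold at s0.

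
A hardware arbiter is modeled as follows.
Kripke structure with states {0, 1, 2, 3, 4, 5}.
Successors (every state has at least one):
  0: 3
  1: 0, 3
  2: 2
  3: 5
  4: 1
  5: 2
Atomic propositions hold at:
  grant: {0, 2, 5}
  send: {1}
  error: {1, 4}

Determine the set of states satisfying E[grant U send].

{1}

E[grant U send]: least fixpoint, start Z0 = Sat(send) = {1}, add states in Sat(grant) with some successor in Z. Already a fixed point.
Sat(E[grant U send]) = {1}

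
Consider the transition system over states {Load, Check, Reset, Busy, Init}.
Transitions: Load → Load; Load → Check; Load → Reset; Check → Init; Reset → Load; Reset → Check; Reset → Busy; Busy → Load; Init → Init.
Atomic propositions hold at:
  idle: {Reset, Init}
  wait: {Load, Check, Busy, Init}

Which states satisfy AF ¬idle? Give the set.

Sat(¬idle) = {Load, Check, Busy}
AF ¬idle: least fixpoint, start Z0 = {Load, Check, Busy}, add states with every successor in Z. Z1 = {Load, Check, Reset, Busy}; fixed.
Sat(AF ¬idle) = {Load, Check, Reset, Busy}

{Load, Check, Reset, Busy}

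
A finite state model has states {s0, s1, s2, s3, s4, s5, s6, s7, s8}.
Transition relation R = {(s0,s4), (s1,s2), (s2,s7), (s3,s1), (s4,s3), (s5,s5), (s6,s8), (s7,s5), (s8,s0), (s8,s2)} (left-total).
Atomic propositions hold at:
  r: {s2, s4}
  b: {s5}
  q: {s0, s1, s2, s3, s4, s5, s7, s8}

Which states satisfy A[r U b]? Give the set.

{s5}

A[r U b]: least fixpoint, start Z0 = Sat(b) = {s5}, add states in Sat(r) with every successor in Z. Already a fixed point.
Sat(A[r U b]) = {s5}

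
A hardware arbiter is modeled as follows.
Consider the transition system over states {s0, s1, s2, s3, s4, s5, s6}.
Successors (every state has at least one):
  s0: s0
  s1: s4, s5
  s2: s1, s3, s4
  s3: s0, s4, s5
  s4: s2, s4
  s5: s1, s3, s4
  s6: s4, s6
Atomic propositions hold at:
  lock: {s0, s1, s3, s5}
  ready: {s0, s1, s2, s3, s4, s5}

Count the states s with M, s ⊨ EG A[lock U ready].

A[lock U ready]: least fixpoint, start Z0 = Sat(ready) = {s0, s1, s2, s3, s4, s5}, add states in Sat(lock) with every successor in Z. Already a fixed point.
Sat(A[lock U ready]) = {s0, s1, s2, s3, s4, s5}
EG A[lock U ready]: greatest fixpoint, start Z0 = {s0, s1, s2, s3, s4, s5}, keep only states in Sat with some successor in Z. Already a fixed point.
Sat(EG A[lock U ready]) = {s0, s1, s2, s3, s4, s5}
|Sat(EG A[lock U ready])| = |{s0, s1, s2, s3, s4, s5}| = 6.

6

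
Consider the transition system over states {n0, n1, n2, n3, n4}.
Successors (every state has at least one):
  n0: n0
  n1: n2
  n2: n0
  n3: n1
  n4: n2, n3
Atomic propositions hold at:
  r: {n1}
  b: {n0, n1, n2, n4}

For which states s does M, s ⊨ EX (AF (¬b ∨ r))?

{n3, n4}

Sat(¬b) = {n3}
Sat(¬b ∨ r) = {n1, n3}
AF (¬b ∨ r): least fixpoint, start Z0 = {n1, n3}, add states with every successor in Z. Already a fixed point.
Sat(AF (¬b ∨ r)) = {n1, n3}
Sat(EX (AF (¬b ∨ r))) = {s : some successor in {n1, n3}} = {n3, n4}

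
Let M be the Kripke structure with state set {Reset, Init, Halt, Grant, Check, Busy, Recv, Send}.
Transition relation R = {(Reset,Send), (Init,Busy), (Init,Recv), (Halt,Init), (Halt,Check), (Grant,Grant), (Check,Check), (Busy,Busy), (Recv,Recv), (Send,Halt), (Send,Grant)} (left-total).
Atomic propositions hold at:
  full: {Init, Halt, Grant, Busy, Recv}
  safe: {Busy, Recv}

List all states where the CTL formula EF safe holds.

EF safe: least fixpoint, start Z0 = {Busy, Recv}, add states with some successor in Z. Z1 = {Init, Busy, Recv}; Z2 = {Init, Halt, Busy, Recv}; Z3 = {Init, Halt, Busy, Recv, Send}; Z4 = {Reset, Init, Halt, Busy, Recv, Send}; fixed.
Sat(EF safe) = {Reset, Init, Halt, Busy, Recv, Send}

{Reset, Init, Halt, Busy, Recv, Send}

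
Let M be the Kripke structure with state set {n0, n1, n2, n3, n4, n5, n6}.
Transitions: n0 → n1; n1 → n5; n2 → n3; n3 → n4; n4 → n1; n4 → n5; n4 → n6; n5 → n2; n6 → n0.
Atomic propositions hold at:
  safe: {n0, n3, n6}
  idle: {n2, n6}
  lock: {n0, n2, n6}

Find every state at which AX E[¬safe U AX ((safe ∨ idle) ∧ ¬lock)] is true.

{n0, n1, n3, n5}

Sat(¬safe) = {n1, n2, n4, n5}
Sat(safe ∨ idle) = {n0, n2, n3, n6}
Sat(¬lock) = {n1, n3, n4, n5}
Sat((safe ∨ idle) ∧ ¬lock) = {n3}
Sat(AX ((safe ∨ idle) ∧ ¬lock)) = {s : every successor in {n3}} = {n2}
E[¬safe U AX ((safe ∨ idle) ∧ ¬lock)]: least fixpoint, start Z0 = Sat(AX ((safe ∨ idle) ∧ ¬lock)) = {n2}, add states in Sat(¬safe) with some successor in Z. Z1 = {n2, n5}; Z2 = {n1, n2, n4, n5}; fixed.
Sat(E[¬safe U AX ((safe ∨ idle) ∧ ¬lock)]) = {n1, n2, n4, n5}
Sat(AX E[¬safe U AX ((safe ∨ idle) ∧ ¬lock)]) = {s : every successor in {n1, n2, n4, n5}} = {n0, n1, n3, n5}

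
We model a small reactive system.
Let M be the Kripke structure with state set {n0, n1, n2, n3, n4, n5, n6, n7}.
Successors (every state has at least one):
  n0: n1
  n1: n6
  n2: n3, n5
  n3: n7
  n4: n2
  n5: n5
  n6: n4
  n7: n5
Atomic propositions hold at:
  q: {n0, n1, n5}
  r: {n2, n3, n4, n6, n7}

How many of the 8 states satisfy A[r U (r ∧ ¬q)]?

5

Sat(¬q) = {n2, n3, n4, n6, n7}
Sat(r ∧ ¬q) = {n2, n3, n4, n6, n7}
A[r U (r ∧ ¬q)]: least fixpoint, start Z0 = Sat((r ∧ ¬q)) = {n2, n3, n4, n6, n7}, add states in Sat(r) with every successor in Z. Already a fixed point.
Sat(A[r U (r ∧ ¬q)]) = {n2, n3, n4, n6, n7}
|Sat(A[r U (r ∧ ¬q)])| = |{n2, n3, n4, n6, n7}| = 5.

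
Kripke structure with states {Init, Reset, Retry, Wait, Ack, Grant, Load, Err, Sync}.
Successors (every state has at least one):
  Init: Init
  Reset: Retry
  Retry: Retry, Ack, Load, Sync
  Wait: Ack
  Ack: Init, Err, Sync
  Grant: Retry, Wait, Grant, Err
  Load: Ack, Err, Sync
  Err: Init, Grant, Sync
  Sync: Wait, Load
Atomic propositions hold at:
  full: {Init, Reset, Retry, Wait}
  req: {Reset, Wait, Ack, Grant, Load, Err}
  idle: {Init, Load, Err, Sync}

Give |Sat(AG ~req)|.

1

Sat(~req) = {Init, Retry, Sync}
AG ~req: greatest fixpoint, start Z0 = {Init, Retry, Sync}, keep only states in Sat with every successor in Z. Z1 = {Init}; fixed.
Sat(AG ~req) = {Init}
|Sat(AG ~req)| = |{Init}| = 1.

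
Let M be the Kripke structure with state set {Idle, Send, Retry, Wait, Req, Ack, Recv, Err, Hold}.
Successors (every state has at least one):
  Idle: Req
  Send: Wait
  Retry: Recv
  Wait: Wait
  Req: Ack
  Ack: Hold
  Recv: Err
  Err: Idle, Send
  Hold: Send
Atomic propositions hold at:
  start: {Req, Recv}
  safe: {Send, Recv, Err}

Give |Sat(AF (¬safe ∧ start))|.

2

Sat(¬safe) = {Idle, Retry, Wait, Req, Ack, Hold}
Sat(¬safe ∧ start) = {Req}
AF (¬safe ∧ start): least fixpoint, start Z0 = {Req}, add states with every successor in Z. Z1 = {Idle, Req}; fixed.
Sat(AF (¬safe ∧ start)) = {Idle, Req}
|Sat(AF (¬safe ∧ start))| = |{Idle, Req}| = 2.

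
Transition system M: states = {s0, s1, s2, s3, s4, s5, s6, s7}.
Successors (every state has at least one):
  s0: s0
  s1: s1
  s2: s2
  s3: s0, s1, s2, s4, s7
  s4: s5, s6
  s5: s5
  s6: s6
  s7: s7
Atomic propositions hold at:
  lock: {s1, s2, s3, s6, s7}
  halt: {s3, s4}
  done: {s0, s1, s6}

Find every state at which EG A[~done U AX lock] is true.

Sat(~done) = {s2, s3, s4, s5, s7}
Sat(AX lock) = {s : every successor in {s1, s2, s3, s6, s7}} = {s1, s2, s6, s7}
A[~done U AX lock]: least fixpoint, start Z0 = Sat(AX lock) = {s1, s2, s6, s7}, add states in Sat(~done) with every successor in Z. Already a fixed point.
Sat(A[~done U AX lock]) = {s1, s2, s6, s7}
EG A[~done U AX lock]: greatest fixpoint, start Z0 = {s1, s2, s6, s7}, keep only states in Sat with some successor in Z. Already a fixed point.
Sat(EG A[~done U AX lock]) = {s1, s2, s6, s7}

{s1, s2, s6, s7}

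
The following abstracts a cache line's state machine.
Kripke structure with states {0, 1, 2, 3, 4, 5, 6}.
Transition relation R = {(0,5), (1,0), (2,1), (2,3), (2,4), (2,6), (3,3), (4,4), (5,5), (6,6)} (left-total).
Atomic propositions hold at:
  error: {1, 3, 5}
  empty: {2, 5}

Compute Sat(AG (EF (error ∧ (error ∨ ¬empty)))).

{0, 1, 3, 5}

Sat(¬empty) = {0, 1, 3, 4, 6}
Sat(error ∨ ¬empty) = {0, 1, 3, 4, 5, 6}
Sat(error ∧ (error ∨ ¬empty)) = {1, 3, 5}
EF (error ∧ (error ∨ ¬empty)): least fixpoint, start Z0 = {1, 3, 5}, add states with some successor in Z. Z1 = {0, 1, 2, 3, 5}; fixed.
Sat(EF (error ∧ (error ∨ ¬empty))) = {0, 1, 2, 3, 5}
AG (EF (error ∧ (error ∨ ¬empty))): greatest fixpoint, start Z0 = {0, 1, 2, 3, 5}, keep only states in Sat with every successor in Z. Z1 = {0, 1, 3, 5}; fixed.
Sat(AG (EF (error ∧ (error ∨ ¬empty)))) = {0, 1, 3, 5}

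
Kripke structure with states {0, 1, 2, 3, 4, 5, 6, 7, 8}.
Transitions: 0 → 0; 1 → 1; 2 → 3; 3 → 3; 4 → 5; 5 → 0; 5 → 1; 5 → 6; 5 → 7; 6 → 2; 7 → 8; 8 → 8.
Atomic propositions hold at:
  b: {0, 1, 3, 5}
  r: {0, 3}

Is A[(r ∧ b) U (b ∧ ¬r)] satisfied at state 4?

No

Sat(r ∧ b) = {0, 3}
Sat(¬r) = {1, 2, 4, 5, 6, 7, 8}
Sat(b ∧ ¬r) = {1, 5}
A[(r ∧ b) U (b ∧ ¬r)]: least fixpoint, start Z0 = Sat((b ∧ ¬r)) = {1, 5}, add states in Sat(r ∧ b) with every successor in Z. Already a fixed point.
Sat(A[(r ∧ b) U (b ∧ ¬r)]) = {1, 5}
4 ∉ Sat(A[(r ∧ b) U (b ∧ ¬r)]) = {1, 5}, so the formula does not hold at 4.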